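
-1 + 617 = 616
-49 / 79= -0.62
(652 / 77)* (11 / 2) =326/7 = 46.57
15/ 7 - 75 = -510/7 = -72.86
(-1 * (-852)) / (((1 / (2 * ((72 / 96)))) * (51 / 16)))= 6816/17 = 400.94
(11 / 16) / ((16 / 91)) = 1001/256 = 3.91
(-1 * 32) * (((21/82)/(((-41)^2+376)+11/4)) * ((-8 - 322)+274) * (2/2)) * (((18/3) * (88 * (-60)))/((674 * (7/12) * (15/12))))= -21233664/1478419 = -14.36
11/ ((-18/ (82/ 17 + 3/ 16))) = -14993/4896 = -3.06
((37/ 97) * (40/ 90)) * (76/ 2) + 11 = 15227/873 = 17.44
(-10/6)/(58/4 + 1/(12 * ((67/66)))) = -335/2931 = -0.11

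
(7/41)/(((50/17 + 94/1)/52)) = 1547/16892 = 0.09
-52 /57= -0.91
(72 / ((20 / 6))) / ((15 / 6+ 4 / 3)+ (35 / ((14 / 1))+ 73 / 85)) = 2754/917 = 3.00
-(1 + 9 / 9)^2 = -4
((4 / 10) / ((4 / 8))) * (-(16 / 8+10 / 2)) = -5.60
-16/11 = -1.45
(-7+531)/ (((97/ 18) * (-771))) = -3144/24929 = -0.13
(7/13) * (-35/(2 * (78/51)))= -4165/676 = -6.16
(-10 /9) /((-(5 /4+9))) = 0.11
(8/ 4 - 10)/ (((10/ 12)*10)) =-24/25 = -0.96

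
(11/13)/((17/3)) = 33/221 = 0.15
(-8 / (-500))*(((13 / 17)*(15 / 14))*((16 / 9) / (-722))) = -104/3221925 = 0.00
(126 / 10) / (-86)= -0.15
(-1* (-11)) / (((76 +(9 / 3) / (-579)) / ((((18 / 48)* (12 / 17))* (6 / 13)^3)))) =687852/182599261 = 0.00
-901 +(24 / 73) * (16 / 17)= -1117757/1241 = -900.69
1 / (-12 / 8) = -2/3 = -0.67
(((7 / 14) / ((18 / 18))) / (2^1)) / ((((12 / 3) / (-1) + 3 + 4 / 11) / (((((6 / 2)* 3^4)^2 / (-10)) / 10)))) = 231.98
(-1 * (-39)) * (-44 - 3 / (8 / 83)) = -2929.88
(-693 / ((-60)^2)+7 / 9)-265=-951893/3600 = -264.41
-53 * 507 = -26871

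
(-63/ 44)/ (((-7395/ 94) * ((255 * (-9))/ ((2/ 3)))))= -329/62228925 = 0.00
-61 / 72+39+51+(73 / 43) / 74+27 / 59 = 605793067/6758568 = 89.63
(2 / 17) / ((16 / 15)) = 0.11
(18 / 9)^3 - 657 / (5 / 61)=-40037/5 = -8007.40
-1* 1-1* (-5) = 4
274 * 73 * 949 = 18981898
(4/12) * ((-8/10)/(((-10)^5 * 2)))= 1/750000 = 0.00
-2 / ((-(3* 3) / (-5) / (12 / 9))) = -40/27 = -1.48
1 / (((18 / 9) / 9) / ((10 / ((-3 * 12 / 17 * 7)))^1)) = -3.04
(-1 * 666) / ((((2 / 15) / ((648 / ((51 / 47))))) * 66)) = -8451540/187 = -45195.40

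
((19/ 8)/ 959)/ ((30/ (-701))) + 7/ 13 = 1437973/2992080 = 0.48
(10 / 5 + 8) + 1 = 11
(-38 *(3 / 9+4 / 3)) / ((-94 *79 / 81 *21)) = 855/25991 = 0.03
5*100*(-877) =-438500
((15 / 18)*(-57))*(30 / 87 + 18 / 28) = -38095/812 = -46.92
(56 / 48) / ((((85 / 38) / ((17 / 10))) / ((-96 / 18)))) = -1064/225 = -4.73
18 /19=0.95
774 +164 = 938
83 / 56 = 1.48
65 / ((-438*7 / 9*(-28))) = 195/28616 = 0.01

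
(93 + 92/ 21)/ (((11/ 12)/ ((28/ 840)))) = 818/231 = 3.54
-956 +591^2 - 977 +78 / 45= 5210246/15 = 347349.73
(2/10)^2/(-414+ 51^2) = 1/54675 = 0.00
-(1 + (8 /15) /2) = -19/15 = -1.27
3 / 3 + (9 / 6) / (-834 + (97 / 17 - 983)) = 20511/20528 = 1.00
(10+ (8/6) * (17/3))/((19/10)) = 1580/171 = 9.24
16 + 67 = 83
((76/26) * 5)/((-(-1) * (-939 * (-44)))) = 95/268554 = 0.00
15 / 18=5/6 = 0.83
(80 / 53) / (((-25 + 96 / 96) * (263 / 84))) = -280/13939 = -0.02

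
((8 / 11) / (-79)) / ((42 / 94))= -376/18249 = -0.02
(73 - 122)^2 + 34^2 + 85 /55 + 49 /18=705131/198 = 3561.27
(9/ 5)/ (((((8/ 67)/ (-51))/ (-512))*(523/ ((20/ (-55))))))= -7872768/28765 = -273.69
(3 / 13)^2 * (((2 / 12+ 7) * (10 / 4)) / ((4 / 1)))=645/2704 = 0.24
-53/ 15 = -3.53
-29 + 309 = 280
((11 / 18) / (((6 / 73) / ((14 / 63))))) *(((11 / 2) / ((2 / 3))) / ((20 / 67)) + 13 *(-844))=-703065847/38880 = -18082.97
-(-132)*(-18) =-2376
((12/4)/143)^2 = 9/20449 = 0.00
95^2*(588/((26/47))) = 124707450/13 = 9592880.77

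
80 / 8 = 10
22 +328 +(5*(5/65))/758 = 3448905/9854 = 350.00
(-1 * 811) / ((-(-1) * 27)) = -811/27 = -30.04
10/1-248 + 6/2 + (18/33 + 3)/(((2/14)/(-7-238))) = -69470/11 = -6315.45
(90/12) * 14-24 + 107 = 188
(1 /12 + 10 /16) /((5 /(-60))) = -8.50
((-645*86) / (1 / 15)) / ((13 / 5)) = -4160250/13 = -320019.23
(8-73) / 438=-65/438 = -0.15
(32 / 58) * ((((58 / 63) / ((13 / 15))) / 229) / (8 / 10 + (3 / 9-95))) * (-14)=25/65494 = 0.00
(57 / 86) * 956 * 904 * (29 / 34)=488564.39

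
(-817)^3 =-545338513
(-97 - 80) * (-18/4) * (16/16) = 1593/2 = 796.50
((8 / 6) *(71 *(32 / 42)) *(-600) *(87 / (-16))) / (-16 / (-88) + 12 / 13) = 117774800/553 = 212974.32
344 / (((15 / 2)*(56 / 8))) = 688/105 = 6.55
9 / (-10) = -9/10 = -0.90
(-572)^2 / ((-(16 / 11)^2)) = -154645.56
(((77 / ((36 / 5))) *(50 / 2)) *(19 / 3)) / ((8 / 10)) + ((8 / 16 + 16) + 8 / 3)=922655/432 = 2135.78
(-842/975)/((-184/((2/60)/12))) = 421/32292000 = 0.00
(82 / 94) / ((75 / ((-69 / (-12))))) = 943/14100 = 0.07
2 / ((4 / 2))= 1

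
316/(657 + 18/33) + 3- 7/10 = 201119/72330 = 2.78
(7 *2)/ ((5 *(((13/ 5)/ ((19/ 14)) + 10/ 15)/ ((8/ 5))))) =399/230 = 1.73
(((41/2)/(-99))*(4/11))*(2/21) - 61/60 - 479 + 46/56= -109588799/228690 = -479.20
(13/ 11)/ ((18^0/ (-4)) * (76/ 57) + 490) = 3/1243 = 0.00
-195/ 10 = -19.50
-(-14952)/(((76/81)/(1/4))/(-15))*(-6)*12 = 81750060/19 = 4302634.74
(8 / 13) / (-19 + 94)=8/975 = 0.01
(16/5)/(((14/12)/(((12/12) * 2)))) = 192/35 = 5.49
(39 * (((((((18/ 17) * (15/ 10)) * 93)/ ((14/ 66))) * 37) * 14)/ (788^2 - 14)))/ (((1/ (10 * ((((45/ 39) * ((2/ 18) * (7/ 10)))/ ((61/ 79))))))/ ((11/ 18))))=66846087/4154222 = 16.09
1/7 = 0.14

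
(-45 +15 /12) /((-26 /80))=1750/13 = 134.62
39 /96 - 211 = -6739/32 = -210.59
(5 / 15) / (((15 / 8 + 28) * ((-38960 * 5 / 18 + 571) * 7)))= -24/154352653 = 0.00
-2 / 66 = -1/33 = -0.03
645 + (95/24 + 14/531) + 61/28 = 19362991/29736 = 651.16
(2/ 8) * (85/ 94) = 85/376 = 0.23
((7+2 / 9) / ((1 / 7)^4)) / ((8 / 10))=780325/36 = 21675.69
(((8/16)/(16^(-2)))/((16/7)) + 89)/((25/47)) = 1363/5 = 272.60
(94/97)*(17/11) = 1598/1067 = 1.50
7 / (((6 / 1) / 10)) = 11.67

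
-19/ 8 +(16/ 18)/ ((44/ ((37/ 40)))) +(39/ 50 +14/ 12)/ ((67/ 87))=0.17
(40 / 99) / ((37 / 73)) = 2920/3663 = 0.80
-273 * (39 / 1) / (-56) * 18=13689/4 = 3422.25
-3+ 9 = 6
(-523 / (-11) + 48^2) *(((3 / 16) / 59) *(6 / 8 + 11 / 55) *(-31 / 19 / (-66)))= 801877/4568960 = 0.18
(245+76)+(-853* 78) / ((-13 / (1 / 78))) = 5026/13 = 386.62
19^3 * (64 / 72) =6096.89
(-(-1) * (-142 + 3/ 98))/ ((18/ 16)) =-126.20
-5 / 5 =-1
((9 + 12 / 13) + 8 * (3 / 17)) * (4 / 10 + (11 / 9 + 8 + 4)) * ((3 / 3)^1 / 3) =102371/1989 = 51.47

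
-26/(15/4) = -104/15 = -6.93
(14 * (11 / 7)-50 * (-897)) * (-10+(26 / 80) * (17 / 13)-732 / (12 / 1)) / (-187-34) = 15834207/1105 = 14329.60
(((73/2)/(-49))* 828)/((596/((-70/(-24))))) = -25185/8344 = -3.02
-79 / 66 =-1.20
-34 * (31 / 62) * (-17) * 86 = 24854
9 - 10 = -1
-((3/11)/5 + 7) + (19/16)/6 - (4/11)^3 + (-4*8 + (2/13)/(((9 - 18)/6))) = -323972599/8305440 = -39.01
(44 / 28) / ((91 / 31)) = 341/637 = 0.54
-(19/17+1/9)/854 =-94/65331 = 0.00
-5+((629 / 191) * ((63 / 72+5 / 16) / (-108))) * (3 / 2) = -1112111/220032 = -5.05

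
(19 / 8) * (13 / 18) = 247/144 = 1.72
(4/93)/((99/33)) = 4/279 = 0.01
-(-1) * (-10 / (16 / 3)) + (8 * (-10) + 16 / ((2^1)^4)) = -647/8 = -80.88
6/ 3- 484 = -482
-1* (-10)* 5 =50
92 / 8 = 23/2 = 11.50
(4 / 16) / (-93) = -1/372 = 0.00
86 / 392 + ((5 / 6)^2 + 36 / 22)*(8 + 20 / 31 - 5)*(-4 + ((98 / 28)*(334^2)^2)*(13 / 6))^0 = 2621309/300762 = 8.72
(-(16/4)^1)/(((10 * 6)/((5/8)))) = -1/24 = -0.04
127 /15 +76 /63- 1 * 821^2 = -212319868/315 = -674031.33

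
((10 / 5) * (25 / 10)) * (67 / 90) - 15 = -203/18 = -11.28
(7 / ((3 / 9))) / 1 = 21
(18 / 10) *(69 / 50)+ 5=1871/250 = 7.48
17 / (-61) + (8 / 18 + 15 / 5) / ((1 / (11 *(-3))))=-20852/183 = -113.95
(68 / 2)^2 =1156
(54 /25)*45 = 486/5 = 97.20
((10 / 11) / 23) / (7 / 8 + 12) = 80/26059 = 0.00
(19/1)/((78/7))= 133/78 = 1.71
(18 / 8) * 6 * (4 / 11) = 54/11 = 4.91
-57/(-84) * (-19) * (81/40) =-26.11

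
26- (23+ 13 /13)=2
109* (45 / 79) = 4905/79 = 62.09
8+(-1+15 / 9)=26/3 = 8.67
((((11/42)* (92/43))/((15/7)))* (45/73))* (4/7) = 2024/21973 = 0.09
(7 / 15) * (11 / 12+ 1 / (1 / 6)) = 581/180 = 3.23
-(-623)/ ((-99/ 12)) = -2492/33 = -75.52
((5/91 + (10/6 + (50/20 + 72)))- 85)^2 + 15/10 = 78.56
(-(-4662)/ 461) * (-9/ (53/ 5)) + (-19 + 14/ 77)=-7365321/268763 = -27.40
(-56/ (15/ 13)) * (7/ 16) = -637/30 = -21.23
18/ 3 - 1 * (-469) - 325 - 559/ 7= 491/7 = 70.14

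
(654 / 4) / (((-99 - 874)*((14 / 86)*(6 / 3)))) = -14061/27244 = -0.52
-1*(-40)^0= -1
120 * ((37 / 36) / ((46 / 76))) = 203.77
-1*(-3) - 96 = -93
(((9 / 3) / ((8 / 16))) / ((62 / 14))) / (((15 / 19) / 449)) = 119434/155 = 770.54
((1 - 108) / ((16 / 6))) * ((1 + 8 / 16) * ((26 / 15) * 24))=-12519/5 = -2503.80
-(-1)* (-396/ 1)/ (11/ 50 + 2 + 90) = -6600/1537 = -4.29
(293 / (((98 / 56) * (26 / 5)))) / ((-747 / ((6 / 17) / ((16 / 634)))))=-464405/770406 = -0.60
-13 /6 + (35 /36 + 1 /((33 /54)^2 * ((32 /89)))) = 54475/8712 = 6.25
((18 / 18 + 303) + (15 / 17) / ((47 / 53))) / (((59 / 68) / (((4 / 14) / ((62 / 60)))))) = 269520/2773 = 97.19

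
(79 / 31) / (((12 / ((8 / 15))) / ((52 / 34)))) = 4108/23715 = 0.17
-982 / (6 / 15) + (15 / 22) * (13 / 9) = -2454.02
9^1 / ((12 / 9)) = 27/4 = 6.75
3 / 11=0.27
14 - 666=-652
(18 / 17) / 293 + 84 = 418422/4981 = 84.00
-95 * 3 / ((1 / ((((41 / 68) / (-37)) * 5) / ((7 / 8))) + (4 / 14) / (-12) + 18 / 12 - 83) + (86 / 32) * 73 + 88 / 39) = -255200400/95078783 = -2.68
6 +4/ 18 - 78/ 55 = 2378/495 = 4.80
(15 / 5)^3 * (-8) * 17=-3672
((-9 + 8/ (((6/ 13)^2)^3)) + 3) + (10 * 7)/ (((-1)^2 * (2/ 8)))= 6424777/5832 = 1101.64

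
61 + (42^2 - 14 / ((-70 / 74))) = 1839.80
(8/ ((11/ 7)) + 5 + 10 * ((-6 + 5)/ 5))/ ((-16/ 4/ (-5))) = 445/44 = 10.11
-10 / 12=-5/6 = -0.83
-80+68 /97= -7692/97 = -79.30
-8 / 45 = -0.18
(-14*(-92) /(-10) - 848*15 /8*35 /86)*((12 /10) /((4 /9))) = -4504059/2150 = -2094.91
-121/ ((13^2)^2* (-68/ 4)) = 121/485537 = 0.00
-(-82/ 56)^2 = -1681/784 = -2.14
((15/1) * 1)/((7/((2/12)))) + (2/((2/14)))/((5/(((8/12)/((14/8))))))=299/210 = 1.42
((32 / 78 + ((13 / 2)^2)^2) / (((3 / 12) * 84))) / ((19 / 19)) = 1114135/13104 = 85.02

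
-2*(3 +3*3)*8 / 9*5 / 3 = -320/9 = -35.56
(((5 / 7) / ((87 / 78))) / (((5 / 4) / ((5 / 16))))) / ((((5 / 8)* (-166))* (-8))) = 13/67396 = 0.00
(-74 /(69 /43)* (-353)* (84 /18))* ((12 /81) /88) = 7862722/61479 = 127.89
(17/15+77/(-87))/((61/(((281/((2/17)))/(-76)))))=-42993/336110 = -0.13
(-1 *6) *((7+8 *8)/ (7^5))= -426/16807 = -0.03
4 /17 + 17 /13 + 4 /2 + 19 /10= 12029/2210 = 5.44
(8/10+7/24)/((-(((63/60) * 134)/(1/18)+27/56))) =-917/2127789 = 0.00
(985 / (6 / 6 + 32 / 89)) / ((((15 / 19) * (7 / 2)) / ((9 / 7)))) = 1998762/5929 = 337.12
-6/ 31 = -0.19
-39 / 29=-1.34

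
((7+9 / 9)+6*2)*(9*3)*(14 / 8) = 945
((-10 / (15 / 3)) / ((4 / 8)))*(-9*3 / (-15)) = -36/5 = -7.20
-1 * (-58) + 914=972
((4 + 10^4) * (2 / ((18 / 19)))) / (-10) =-95038/45 = -2111.96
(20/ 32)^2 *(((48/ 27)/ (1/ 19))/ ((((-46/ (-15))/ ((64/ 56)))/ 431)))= 1023625/483 = 2119.31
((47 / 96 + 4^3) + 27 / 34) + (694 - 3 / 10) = 6193307/8160 = 758.98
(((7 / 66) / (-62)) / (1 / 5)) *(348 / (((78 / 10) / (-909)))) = 1537725/4433 = 346.88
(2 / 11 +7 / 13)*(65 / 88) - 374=-361517/968 = -373.47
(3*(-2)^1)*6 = -36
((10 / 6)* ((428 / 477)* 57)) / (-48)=-10165/5724 = -1.78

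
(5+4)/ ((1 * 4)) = 9/4 = 2.25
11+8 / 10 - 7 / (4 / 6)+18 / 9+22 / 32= 319/80 = 3.99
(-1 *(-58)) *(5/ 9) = 32.22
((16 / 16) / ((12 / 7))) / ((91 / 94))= 47/78 = 0.60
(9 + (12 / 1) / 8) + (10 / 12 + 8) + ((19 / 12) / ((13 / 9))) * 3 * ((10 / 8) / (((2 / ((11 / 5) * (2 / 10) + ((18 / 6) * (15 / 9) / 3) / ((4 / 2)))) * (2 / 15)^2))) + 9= 1752625/9984 = 175.54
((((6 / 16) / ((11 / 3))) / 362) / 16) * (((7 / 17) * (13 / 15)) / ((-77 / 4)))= -39/119141440 = 0.00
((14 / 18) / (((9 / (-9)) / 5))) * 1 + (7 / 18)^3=-22337/5832 = -3.83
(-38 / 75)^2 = 1444/5625 = 0.26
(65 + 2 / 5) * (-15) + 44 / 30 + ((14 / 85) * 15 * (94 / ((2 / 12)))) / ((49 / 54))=992573/1785 = 556.06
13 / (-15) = -13/15 = -0.87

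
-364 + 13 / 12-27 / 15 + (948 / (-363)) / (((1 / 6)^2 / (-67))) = 43083677/7260 = 5934.39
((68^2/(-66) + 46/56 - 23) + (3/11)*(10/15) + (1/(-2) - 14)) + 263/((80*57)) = -12464723/117040 = -106.50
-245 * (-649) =159005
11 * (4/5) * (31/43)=6.34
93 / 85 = 1.09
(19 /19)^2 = 1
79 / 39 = 2.03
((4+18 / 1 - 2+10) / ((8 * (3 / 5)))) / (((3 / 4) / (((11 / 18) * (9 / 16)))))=275/96 = 2.86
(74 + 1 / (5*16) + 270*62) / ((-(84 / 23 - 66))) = 30937783/114720 = 269.68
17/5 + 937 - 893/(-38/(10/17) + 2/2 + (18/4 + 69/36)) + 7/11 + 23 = 979.65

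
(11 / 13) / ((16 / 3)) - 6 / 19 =-0.16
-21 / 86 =-0.24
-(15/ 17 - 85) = 1430/17 = 84.12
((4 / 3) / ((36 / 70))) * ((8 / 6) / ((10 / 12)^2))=224/45 = 4.98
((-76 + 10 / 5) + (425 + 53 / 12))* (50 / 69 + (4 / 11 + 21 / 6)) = 1630.75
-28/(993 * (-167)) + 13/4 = 2155915/663324 = 3.25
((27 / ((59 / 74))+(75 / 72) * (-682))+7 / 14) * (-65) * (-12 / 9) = -31111925/531 = -58591.20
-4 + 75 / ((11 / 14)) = 1006/11 = 91.45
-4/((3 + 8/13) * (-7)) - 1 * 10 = -3238/329 = -9.84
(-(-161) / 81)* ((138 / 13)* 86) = 636916/351 = 1814.58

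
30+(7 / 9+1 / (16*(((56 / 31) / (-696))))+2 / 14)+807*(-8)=-928679/144 = -6449.16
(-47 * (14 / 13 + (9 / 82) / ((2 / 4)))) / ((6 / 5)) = -50.78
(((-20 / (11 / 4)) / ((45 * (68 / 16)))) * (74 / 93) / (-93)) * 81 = 4736/179707 = 0.03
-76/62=-38/31 = -1.23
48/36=4/3 = 1.33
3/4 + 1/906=1361/1812 = 0.75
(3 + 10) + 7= 20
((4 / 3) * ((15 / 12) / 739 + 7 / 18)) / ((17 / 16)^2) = 2660096/5766417 = 0.46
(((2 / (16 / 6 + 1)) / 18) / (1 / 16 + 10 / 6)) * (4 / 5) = 64/4565 = 0.01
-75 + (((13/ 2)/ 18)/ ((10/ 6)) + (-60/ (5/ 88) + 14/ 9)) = -203261/180 = -1129.23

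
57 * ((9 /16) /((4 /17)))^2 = 1334313/4096 = 325.76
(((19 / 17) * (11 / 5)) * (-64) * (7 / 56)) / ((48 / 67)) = -14003/510 = -27.46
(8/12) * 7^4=4802/3 = 1600.67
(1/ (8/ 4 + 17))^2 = 1/361 = 0.00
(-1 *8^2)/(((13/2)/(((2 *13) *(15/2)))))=-1920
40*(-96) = -3840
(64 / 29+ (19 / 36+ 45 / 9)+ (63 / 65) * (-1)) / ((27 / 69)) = 17.29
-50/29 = -1.72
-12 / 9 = -4/3 = -1.33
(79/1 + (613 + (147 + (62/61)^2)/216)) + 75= 617016343/803736 = 767.69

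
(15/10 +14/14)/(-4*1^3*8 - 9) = -5/82 = -0.06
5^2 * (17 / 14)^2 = 7225/196 = 36.86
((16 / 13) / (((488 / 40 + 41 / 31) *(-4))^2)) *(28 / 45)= 33635/128501568 = 0.00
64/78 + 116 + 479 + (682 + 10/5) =49913/39 = 1279.82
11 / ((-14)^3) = -11/2744 = 0.00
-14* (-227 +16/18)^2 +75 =-57971075/81 = -715692.28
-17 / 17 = -1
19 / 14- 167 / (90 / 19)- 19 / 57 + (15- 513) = -532.23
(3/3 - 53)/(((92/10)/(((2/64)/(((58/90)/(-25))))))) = 73125/10672 = 6.85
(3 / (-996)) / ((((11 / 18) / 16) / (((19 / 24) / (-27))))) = 19/8217 = 0.00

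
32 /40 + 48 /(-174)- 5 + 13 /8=-3307/1160 = -2.85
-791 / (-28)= 113/4 = 28.25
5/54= 0.09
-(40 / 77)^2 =-1600/5929 = -0.27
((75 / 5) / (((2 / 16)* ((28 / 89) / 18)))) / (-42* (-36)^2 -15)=-16020/127043 = -0.13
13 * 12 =156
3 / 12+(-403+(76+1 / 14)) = -9147/28 = -326.68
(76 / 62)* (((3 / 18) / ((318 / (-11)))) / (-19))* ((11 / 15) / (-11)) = -11/443610 = 0.00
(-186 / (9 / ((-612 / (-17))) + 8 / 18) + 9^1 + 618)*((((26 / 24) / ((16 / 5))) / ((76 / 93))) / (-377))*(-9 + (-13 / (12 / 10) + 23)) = -92783/74240 = -1.25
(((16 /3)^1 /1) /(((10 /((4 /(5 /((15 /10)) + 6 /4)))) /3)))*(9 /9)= 192/145 = 1.32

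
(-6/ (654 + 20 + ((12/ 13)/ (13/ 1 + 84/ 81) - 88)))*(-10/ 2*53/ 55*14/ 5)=206934/1498255 = 0.14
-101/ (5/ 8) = -808/5 = -161.60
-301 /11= -27.36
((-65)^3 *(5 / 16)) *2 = -1373125/8 = -171640.62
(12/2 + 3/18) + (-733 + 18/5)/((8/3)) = -32083/120 = -267.36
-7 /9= -0.78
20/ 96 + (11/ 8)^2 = 403/192 = 2.10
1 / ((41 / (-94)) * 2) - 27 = -1154/41 = -28.15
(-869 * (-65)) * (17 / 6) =160040.83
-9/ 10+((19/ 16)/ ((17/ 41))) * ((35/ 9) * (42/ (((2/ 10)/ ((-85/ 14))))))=-3408341/240 = -14201.42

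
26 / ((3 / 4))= 104/3 = 34.67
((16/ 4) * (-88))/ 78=-176/39 = -4.51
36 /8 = 9/2 = 4.50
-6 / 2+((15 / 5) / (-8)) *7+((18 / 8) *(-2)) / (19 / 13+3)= -1539/232 = -6.63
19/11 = 1.73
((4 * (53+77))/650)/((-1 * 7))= -4/35 = -0.11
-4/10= -0.40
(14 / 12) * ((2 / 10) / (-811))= -7/24330 = 0.00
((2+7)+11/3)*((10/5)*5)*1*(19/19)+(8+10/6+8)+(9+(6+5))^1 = 493/3 = 164.33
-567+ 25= -542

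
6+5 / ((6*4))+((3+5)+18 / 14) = 2603/168 = 15.49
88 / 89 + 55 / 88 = 1.61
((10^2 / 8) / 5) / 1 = 5/2 = 2.50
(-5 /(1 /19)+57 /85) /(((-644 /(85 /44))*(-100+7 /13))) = -52117/18319224 = 0.00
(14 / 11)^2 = 1.62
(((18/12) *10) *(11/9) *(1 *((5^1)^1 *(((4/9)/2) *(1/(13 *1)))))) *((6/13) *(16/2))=8800/1521 = 5.79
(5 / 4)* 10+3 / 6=13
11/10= 1.10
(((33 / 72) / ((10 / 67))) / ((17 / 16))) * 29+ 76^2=1494253/255 = 5859.82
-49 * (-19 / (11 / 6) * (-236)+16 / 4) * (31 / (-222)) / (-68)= -10233503/41514 = -246.51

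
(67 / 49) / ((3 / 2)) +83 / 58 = 19973/8526 = 2.34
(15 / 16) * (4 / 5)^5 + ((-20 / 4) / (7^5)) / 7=22585483/73530625 = 0.31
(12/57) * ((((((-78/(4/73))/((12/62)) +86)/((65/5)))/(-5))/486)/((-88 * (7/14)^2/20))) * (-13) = 29075/50787 = 0.57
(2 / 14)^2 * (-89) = -89/49 = -1.82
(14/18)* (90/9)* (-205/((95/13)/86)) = -3208660/171 = -18764.09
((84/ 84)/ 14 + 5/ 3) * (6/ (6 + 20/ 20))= 73/49 = 1.49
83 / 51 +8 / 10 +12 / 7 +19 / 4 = 63487/7140 = 8.89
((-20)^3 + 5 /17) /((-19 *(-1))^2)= -135995/6137 = -22.16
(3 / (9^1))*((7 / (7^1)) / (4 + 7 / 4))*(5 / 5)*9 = 12/23 = 0.52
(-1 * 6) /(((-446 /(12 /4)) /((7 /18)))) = 7/446 = 0.02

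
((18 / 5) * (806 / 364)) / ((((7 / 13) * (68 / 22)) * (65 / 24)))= 1.77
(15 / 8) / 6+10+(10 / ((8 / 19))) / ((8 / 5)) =805/32 = 25.16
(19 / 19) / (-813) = -1/813 = 0.00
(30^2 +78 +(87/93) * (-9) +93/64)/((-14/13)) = -25044903/27776 = -901.67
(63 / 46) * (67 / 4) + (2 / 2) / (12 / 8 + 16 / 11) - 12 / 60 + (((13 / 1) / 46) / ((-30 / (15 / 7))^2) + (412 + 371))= 236197597/293020 = 806.08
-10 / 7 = -1.43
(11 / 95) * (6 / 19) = 66/1805 = 0.04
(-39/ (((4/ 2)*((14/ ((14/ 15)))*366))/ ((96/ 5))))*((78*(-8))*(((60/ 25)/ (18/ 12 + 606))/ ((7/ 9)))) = 173056/800625 = 0.22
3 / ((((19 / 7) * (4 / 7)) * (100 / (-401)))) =-58947/7600 = -7.76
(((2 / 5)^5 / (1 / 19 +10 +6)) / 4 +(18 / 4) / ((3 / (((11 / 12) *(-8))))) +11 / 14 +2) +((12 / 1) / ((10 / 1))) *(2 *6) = 82542753/13343750 = 6.19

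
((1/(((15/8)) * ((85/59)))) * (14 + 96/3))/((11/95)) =412528/2805 = 147.07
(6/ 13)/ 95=6/1235 = 0.00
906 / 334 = 453/167 = 2.71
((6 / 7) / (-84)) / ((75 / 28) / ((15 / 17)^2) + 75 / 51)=-102/49091 = 0.00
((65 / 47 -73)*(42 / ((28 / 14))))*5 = -7519.79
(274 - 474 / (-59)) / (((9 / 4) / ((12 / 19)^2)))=1064960/21299 = 50.00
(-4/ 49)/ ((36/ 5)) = -5/441 = -0.01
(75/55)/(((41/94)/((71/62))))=3.58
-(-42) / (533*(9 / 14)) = 196/1599 = 0.12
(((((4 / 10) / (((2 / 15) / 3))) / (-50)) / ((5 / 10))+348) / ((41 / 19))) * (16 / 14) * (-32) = -42273024/7175 = -5891.71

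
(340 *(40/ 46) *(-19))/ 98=-64600/1127 = -57.32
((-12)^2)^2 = 20736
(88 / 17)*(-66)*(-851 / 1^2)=4942608/17 = 290741.65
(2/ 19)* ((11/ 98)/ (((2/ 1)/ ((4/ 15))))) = 22/13965 = 0.00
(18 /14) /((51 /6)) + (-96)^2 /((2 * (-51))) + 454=43292/119 = 363.80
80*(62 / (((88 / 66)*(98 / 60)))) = 2277.55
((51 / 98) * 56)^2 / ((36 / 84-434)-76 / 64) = -221952/113617 = -1.95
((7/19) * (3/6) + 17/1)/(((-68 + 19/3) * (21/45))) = -5877/9842 = -0.60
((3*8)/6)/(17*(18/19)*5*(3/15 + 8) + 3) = 76/12603 = 0.01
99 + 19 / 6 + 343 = 2671/6 = 445.17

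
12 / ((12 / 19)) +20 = 39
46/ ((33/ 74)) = 3404/33 = 103.15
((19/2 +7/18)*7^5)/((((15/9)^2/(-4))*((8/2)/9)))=-13462407/25 = -538496.28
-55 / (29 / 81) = -4455/29 = -153.62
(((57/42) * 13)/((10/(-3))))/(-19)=39/140 = 0.28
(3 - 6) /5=-0.60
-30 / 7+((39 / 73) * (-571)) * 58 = -9043404/511 = -17697.46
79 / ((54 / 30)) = 43.89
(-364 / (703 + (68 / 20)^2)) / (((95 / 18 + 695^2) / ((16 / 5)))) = -1872/554711971 = 0.00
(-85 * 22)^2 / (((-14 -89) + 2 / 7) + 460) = 24478300/2501 = 9787.41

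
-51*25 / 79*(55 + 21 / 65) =-916980/1027 = -892.87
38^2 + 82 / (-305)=440338/305 = 1443.73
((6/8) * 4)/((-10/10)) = -3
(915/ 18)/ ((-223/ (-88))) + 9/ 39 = 176467/8697 = 20.29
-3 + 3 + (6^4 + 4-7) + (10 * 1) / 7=9061/7 = 1294.43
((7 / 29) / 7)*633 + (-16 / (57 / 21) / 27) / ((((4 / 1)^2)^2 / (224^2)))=-311879/14877 = -20.96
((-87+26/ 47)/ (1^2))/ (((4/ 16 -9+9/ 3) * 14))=8126/7567 = 1.07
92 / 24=23/6 = 3.83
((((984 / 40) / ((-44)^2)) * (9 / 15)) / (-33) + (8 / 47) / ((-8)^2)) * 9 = 546921/25022800 = 0.02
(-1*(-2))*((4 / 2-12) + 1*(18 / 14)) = -122/7 = -17.43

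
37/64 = 0.58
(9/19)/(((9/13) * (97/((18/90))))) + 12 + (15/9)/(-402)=133329083/11113290 = 12.00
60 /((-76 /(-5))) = 3.95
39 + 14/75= 2939/75 = 39.19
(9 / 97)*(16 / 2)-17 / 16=-0.32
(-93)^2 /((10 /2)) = 1729.80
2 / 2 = 1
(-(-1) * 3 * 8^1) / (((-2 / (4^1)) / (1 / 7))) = -48/7 = -6.86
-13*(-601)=7813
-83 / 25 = -3.32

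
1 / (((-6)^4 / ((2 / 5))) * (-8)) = -1/25920 = 0.00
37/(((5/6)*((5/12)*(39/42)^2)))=522144/4225 = 123.58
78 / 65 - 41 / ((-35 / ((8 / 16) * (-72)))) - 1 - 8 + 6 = -1539/35 = -43.97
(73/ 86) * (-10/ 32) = -365/1376 = -0.27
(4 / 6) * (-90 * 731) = -43860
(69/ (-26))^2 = 4761/676 = 7.04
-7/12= -0.58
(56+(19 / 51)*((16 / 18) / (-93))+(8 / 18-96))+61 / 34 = -37.76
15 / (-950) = -0.02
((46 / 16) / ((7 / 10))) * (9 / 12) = 3.08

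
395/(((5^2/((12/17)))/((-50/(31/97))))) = -919560/527 = -1744.90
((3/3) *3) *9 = 27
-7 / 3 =-2.33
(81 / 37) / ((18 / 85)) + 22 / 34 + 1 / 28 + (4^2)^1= 475887/17612 = 27.02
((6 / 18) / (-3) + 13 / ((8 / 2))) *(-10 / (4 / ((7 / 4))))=-3955/288 = -13.73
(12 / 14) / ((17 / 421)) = 2526/119 = 21.23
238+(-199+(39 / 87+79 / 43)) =51483/1247 = 41.29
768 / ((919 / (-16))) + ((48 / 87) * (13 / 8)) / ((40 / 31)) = -6756683/533020 = -12.68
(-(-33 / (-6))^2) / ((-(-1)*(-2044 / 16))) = 121/511 = 0.24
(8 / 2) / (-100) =-1/25 = -0.04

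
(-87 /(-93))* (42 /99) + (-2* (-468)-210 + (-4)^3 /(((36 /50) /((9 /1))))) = -75296/1023 = -73.60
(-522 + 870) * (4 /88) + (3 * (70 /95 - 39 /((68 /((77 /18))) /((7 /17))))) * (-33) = 20721999/483208 = 42.88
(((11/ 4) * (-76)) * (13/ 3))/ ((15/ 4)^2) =-43472/675 = -64.40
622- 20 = 602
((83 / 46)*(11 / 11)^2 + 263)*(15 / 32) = 182715/1472 = 124.13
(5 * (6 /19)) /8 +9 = 699/76 = 9.20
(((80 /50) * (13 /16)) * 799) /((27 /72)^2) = 332384/45 = 7386.31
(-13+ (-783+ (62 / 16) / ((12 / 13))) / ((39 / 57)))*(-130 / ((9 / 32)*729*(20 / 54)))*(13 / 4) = 18677867/2916 = 6405.30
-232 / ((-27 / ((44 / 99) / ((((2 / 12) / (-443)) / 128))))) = -105242624/81 = -1299291.65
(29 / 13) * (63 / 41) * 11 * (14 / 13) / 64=140679/221728 = 0.63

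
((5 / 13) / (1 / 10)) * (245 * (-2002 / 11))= -171500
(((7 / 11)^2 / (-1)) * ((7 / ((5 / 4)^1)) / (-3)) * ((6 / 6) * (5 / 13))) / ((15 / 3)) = 1372/23595 = 0.06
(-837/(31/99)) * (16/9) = -4752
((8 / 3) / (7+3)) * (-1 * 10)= -8/3 = -2.67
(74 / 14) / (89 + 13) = 0.05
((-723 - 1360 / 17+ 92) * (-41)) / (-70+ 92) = 1325.05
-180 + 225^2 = 50445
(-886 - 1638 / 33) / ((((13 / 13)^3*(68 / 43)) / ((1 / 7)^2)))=-110639/9163 = -12.07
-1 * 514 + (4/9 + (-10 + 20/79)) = -523.30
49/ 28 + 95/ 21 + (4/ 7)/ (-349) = 183875/29316 = 6.27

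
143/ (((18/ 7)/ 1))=1001/18 = 55.61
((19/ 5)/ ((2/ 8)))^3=438976/125 = 3511.81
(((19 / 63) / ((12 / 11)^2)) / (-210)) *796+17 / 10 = 70435/95256 = 0.74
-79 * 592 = -46768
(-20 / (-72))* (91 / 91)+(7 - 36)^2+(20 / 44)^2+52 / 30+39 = 9607351/10890 = 882.22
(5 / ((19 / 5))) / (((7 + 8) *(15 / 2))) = 2/171 = 0.01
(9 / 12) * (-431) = -1293/4 = -323.25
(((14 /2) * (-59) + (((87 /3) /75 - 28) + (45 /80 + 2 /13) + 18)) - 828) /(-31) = 19498393/483600 = 40.32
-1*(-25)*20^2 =10000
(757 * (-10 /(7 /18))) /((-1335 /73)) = 663132/623 = 1064.42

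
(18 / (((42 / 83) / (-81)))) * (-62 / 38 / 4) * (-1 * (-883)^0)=-625239/532 = -1175.26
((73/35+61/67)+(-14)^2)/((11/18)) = 325.63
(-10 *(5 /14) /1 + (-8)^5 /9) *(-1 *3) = 229601/21 = 10933.38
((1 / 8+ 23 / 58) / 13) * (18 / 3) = 363/1508 = 0.24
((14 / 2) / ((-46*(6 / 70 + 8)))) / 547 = -245/7120846 = 0.00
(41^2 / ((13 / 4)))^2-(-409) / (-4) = 180779583/676 = 267425.42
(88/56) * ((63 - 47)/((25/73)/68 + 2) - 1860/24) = -109.25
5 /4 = 1.25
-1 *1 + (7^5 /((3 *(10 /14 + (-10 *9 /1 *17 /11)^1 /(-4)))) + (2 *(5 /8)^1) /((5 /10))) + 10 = 5553641/32790 = 169.37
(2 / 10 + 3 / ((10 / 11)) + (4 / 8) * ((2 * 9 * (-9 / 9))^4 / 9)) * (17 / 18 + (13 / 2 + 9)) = 863654/9 = 95961.56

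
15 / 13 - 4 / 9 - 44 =-43.29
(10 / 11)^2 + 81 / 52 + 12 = 90505/6292 = 14.38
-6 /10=-3/5 = -0.60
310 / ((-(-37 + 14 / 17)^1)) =1054/123 = 8.57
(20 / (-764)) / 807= -5/154137 = 0.00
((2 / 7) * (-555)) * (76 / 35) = -16872/49 = -344.33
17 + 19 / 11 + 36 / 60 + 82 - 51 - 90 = -2182/55 = -39.67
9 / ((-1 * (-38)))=9/38 = 0.24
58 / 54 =1.07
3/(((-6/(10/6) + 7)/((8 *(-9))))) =-1080/17 = -63.53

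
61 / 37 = 1.65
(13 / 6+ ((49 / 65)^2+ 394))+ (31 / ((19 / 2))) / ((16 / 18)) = 400.41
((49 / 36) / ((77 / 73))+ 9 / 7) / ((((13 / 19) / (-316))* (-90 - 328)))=564139/198198 = 2.85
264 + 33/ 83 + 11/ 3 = 66748/249 = 268.06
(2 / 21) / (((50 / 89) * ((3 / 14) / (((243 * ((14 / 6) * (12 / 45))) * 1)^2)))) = 11303712/625 = 18085.94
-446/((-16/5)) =1115/8 = 139.38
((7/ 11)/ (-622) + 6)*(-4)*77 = -574630/311 = -1847.68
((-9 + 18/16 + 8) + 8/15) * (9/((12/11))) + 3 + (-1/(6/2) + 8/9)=12941/1440 = 8.99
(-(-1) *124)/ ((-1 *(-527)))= 4/17 = 0.24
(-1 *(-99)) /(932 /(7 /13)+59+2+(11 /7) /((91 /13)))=4851/87812 = 0.06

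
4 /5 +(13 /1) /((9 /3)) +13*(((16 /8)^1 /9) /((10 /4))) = 283/45 = 6.29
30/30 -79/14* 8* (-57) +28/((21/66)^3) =168725/49 = 3443.37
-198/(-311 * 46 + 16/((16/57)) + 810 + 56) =22/1487 = 0.01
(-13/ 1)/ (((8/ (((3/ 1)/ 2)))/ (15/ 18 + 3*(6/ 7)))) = -1859/224 = -8.30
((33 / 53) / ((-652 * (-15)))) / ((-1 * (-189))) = 11/32655420 = 0.00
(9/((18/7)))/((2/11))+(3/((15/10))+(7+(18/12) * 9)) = 167/4 = 41.75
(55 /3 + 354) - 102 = 811/3 = 270.33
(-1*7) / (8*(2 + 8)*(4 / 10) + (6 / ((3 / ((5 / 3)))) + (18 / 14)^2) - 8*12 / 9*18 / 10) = -5145/13073 = -0.39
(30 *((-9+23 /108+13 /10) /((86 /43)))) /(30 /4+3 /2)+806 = 257101/324 = 793.52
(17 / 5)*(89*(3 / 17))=267/5 = 53.40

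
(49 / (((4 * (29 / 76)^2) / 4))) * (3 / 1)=849072/841 = 1009.60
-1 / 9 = -0.11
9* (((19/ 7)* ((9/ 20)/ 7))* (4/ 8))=1539/1960 = 0.79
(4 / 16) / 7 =1/28 = 0.04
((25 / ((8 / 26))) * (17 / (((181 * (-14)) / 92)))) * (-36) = 2287350/1267 = 1805.33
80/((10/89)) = 712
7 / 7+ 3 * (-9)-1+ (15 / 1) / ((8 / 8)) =-12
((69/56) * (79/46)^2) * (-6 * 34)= -954873/1288 = -741.36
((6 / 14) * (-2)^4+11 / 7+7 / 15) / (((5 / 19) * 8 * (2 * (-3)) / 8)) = -5.63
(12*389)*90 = 420120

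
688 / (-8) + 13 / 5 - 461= -2722/5 = -544.40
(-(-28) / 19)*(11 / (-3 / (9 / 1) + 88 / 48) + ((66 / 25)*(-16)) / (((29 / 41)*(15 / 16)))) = -17163608/206625 = -83.07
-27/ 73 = -0.37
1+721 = 722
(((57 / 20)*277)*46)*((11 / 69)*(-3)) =-173679/10 = -17367.90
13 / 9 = 1.44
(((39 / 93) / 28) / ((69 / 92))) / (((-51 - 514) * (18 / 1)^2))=-13/119172060 = 0.00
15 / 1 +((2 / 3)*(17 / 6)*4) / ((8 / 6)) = 62/3 = 20.67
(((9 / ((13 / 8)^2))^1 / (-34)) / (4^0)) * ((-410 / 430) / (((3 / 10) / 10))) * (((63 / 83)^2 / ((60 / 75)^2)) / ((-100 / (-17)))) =24409350/50062363 = 0.49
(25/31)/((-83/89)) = -2225/2573 = -0.86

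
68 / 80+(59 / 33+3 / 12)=953/330 = 2.89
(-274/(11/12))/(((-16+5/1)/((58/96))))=3973/242 = 16.42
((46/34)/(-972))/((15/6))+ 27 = 1115347/41310 = 27.00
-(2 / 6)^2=-1/9 = -0.11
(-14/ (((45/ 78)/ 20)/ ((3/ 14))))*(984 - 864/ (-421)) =-43173312/421 = -102549.43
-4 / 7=-0.57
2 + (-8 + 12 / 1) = 6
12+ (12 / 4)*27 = 93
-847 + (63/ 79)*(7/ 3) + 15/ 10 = -133295/158 = -843.64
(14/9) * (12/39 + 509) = 30898/39 = 792.26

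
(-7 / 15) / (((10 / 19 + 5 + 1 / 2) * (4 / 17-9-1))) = 2261/285105 = 0.01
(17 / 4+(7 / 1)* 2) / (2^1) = 73/8 = 9.12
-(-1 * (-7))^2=-49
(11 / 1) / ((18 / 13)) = 143/18 = 7.94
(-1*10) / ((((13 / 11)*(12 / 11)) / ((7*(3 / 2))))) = -4235/52 = -81.44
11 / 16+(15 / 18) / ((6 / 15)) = 133/48 = 2.77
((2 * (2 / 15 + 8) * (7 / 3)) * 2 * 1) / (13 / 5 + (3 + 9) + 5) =244/63 = 3.87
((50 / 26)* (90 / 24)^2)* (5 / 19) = 28125/3952 = 7.12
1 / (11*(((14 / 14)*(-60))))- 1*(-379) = 250139/660 = 379.00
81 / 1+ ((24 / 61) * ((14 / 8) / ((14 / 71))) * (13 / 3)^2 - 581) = -79501/183 = -434.43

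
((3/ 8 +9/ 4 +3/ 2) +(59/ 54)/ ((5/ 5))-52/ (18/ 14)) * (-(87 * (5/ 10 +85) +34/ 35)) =262069.16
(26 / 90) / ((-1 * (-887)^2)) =-13/35404605 = 0.00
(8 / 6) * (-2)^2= 16/3 = 5.33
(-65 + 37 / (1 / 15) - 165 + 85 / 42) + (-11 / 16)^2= 1760621/5376 = 327.50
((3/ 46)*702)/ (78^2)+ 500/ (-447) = -1.11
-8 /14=-4/7 = -0.57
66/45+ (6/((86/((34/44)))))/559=11634673/7932210 = 1.47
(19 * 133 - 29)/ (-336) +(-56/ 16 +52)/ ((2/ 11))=43565/168 = 259.32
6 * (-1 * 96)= -576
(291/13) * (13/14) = 291/14 = 20.79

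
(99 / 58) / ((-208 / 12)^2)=891/156832 = 0.01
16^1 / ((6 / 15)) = 40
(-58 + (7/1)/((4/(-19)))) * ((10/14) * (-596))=271925/7 = 38846.43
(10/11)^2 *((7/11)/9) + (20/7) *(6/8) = 184585/83853 = 2.20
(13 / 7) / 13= 1/7 = 0.14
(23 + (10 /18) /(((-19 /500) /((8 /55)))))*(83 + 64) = 1923887/627 = 3068.40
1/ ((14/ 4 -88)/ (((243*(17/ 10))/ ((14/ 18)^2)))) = -334611/41405 = -8.08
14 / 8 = 7/4 = 1.75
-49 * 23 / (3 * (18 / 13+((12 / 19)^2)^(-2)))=-101267712/2067421 = -48.98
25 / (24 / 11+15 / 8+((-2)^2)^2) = 1.25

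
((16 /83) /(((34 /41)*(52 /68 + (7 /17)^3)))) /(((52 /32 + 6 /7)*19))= 32368/5480075 = 0.01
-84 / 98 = -6/7 = -0.86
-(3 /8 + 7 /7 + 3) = -4.38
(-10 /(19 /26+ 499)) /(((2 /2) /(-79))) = 20540/12993 = 1.58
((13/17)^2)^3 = 4826809/24137569 = 0.20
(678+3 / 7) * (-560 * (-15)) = 5698800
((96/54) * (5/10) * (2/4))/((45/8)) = 32/405 = 0.08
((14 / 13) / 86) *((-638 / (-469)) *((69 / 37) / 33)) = 1334/1385761 = 0.00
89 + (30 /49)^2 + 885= 2339474/2401 = 974.37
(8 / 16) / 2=1/4 = 0.25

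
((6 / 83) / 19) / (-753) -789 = -789.00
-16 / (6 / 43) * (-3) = 344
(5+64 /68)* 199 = 20099/17 = 1182.29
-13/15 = -0.87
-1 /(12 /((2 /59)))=-1/354 = 0.00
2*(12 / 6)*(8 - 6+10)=48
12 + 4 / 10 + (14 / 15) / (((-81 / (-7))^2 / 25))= 1237496/98415 = 12.57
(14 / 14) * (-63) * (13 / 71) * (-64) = 738.25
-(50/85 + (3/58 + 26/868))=-71668/106981 = -0.67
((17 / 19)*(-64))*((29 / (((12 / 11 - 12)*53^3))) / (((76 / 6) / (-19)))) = -21692/14143315 = 0.00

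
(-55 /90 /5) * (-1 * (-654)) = -1199/15 = -79.93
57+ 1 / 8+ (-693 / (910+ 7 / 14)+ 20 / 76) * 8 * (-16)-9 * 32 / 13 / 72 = 144599313/1199432 = 120.56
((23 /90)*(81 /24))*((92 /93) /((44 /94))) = 24863/13640 = 1.82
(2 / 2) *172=172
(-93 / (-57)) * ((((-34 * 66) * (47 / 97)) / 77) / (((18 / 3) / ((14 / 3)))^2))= -693532/49761 = -13.94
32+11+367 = 410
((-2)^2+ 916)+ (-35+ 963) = 1848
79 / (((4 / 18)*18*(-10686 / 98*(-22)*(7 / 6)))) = 553/78364 = 0.01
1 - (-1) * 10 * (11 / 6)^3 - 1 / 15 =33779/540 = 62.55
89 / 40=2.22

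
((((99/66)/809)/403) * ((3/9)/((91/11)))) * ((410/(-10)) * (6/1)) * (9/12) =-4059/118673828 = 0.00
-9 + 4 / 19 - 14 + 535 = 9732/19 = 512.21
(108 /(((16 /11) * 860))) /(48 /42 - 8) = -693/55040 = -0.01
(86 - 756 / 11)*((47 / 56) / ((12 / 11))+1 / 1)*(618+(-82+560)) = 15474835/462 = 33495.31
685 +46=731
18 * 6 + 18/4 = 225/2 = 112.50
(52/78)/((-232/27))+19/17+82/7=176061/13804 = 12.75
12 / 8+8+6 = 31/2 = 15.50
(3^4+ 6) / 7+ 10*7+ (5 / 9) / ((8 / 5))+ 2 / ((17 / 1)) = 710231/8568 = 82.89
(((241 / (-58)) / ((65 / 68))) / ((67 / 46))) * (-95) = 283.52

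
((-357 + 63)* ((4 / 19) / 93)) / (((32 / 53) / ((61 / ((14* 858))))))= -22631/4042896 = -0.01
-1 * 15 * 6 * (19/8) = -855/4 = -213.75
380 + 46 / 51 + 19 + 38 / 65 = 1327613/3315 = 400.49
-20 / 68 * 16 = -80/17 = -4.71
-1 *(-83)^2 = -6889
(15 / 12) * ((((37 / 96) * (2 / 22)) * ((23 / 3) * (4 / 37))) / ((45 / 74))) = 851/14256 = 0.06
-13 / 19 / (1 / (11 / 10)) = -143/190 = -0.75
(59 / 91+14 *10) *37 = 5203.99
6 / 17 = 0.35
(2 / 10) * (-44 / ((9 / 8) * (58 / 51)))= -2992/435 = -6.88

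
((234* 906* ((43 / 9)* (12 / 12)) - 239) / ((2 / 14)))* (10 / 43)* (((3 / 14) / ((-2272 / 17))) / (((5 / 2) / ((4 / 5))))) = -51646119/61060 = -845.83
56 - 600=-544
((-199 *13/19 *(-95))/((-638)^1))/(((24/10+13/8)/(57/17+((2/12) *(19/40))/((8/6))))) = -240112405/13969648 = -17.19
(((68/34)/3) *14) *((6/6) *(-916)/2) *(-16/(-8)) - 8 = -25672/3 = -8557.33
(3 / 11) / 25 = 3/275 = 0.01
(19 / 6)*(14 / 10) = 133/30 = 4.43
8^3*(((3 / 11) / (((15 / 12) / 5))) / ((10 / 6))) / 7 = 18432/385 = 47.88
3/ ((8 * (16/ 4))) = 3/32 = 0.09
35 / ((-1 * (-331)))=35/331 = 0.11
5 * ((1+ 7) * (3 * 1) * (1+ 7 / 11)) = 2160/11 = 196.36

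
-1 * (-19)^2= -361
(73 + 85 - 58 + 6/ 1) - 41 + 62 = 127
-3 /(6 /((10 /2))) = -5/2 = -2.50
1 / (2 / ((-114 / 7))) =-57/7 = -8.14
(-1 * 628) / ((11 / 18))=-11304/11 = -1027.64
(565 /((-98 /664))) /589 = -187580/28861 = -6.50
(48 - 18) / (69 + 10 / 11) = 330/769 = 0.43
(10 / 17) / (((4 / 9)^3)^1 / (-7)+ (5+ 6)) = 0.05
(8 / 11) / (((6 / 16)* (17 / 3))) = 64/187 = 0.34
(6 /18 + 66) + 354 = 1261/3 = 420.33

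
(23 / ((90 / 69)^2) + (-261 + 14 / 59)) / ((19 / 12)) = -13128647/84075 = -156.15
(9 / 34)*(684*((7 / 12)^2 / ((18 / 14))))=47.92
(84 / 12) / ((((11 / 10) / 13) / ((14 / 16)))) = 3185/44 = 72.39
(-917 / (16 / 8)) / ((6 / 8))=-1834/3 = -611.33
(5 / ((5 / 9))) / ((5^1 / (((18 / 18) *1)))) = 9/5 = 1.80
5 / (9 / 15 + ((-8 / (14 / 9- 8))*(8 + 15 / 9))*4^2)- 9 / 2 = -8617/1926 = -4.47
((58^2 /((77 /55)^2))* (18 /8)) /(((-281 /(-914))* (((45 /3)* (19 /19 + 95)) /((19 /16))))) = 36512015/3524864 = 10.36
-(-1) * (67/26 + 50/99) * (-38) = -150727/1287 = -117.11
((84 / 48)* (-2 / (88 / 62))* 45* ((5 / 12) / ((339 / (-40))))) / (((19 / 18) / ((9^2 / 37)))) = 19774125/1747658 = 11.31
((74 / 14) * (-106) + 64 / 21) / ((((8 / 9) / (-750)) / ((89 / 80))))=117166275/224 = 523063.73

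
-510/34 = -15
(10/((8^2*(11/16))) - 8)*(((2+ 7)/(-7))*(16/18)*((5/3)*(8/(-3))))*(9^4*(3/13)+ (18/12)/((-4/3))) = -59791860/1001 = -59732.13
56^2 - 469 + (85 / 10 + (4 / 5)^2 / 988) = 33042433/12350 = 2675.50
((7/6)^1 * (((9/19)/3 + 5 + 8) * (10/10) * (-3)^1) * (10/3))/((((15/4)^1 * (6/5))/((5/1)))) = -87500/513 = -170.57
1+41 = 42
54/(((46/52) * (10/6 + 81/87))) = 61074/2599 = 23.50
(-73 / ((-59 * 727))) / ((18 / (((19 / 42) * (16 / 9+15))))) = 209437/291843972 = 0.00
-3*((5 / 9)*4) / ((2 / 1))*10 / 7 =-100/21 = -4.76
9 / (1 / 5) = 45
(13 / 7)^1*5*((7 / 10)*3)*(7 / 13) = 21/2 = 10.50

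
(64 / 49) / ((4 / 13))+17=1041/49 = 21.24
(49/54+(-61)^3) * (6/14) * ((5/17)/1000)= -490277/17136 = -28.61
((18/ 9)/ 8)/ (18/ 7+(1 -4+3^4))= 7/2256 = 0.00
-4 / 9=-0.44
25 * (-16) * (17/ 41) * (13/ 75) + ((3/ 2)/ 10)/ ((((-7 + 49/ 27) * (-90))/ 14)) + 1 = -6824893/246000 = -27.74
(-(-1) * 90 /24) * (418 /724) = 3135/1448 = 2.17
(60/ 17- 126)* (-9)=18738/17 = 1102.24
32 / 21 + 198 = 4190/21 = 199.52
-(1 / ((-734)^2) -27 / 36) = 202033/269378 = 0.75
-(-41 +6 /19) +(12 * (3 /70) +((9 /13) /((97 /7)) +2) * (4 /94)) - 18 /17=573458869/14255605 = 40.23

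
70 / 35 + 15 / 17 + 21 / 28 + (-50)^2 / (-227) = -113931/15436 = -7.38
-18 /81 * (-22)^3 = 21296/9 = 2366.22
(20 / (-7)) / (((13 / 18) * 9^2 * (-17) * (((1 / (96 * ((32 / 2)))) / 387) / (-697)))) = -1190315.60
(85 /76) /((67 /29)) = 2465/5092 = 0.48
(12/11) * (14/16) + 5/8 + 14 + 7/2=1679/88 = 19.08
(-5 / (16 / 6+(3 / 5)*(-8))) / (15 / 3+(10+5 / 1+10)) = 5/64 = 0.08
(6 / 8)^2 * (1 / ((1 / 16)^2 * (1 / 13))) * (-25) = -46800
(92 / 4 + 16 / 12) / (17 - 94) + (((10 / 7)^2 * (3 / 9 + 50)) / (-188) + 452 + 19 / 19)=452.14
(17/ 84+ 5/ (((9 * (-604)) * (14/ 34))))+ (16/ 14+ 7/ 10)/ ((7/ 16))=1469128/332955 = 4.41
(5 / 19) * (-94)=-470/19 = -24.74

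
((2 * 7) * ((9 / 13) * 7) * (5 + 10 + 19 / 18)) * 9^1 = 127449/13 = 9803.77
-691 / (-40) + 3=811/40 = 20.28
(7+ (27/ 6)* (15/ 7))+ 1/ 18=1052/63 = 16.70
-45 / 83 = -0.54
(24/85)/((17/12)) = 288/1445 = 0.20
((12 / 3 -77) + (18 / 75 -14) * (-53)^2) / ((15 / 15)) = -968121/25 = -38724.84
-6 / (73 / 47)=-282/73 = -3.86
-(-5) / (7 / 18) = 12.86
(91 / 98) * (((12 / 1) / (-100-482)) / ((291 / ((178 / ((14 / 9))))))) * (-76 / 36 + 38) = -373711/1383123 = -0.27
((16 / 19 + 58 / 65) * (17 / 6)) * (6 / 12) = 6069/2470 = 2.46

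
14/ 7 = 2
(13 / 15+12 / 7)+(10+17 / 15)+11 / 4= 461/28 = 16.46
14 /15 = 0.93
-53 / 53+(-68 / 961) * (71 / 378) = -184043/181629 = -1.01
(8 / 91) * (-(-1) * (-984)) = -7872/91 = -86.51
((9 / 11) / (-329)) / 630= -1/253330 = 0.00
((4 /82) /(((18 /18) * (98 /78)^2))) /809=3042/79638769 = 0.00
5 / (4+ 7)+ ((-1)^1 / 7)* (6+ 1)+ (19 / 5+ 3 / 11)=194/55 = 3.53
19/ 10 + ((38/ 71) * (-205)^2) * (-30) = -479083651/710 = -674765.71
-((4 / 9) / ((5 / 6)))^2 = -64/225 = -0.28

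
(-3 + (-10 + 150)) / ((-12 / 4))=-137/3 = -45.67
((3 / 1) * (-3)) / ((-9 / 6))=6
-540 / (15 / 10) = -360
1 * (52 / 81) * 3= 52/27 = 1.93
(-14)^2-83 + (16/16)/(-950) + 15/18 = 162211/1425 = 113.83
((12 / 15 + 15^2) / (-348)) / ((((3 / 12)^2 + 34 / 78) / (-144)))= 8453952/45095 = 187.47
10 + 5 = 15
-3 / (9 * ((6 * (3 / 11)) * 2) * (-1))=11/108 = 0.10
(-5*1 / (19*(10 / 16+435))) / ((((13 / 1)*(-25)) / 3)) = 24/4303975 = 0.00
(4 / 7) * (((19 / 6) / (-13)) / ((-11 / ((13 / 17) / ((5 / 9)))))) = 114/6545 = 0.02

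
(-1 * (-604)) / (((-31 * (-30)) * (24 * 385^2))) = 151/827095500 = 0.00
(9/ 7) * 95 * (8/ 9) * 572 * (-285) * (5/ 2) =-309738000/7 = -44248285.71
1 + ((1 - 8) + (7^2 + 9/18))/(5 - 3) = 22.25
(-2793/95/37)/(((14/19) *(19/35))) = -147/74 = -1.99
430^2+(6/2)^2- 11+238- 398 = 184738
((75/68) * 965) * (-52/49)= -940875/833 = -1129.50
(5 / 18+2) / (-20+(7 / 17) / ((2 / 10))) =-697/5490 = -0.13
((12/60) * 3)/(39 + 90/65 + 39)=0.01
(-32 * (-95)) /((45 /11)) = 6688/9 = 743.11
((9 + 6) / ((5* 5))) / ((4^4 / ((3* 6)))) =27/640 = 0.04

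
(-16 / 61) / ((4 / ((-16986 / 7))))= 67944/427 = 159.12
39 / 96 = 13/32 = 0.41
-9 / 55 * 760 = -1368/11 = -124.36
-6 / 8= -3/4 = -0.75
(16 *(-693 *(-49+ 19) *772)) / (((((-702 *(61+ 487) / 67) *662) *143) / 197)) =-713273960/7663643 = -93.07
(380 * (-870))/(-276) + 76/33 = 910898/759 = 1200.13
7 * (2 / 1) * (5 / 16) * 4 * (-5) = -175/2 = -87.50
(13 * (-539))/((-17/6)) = 42042/17 = 2473.06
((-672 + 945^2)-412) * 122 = 108816802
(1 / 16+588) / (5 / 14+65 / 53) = 3490739/9400 = 371.36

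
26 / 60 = 13/30 = 0.43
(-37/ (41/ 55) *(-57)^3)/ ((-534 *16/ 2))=-125622585/58384 = -2151.66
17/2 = 8.50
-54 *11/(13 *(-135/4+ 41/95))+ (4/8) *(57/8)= 1181211/239408 = 4.93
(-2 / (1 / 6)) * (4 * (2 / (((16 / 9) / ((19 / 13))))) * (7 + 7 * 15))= -114912/13 = -8839.38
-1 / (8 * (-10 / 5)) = 1/16 = 0.06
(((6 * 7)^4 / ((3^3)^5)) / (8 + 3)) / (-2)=-19208/1948617 = -0.01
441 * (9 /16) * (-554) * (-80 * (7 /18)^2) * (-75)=-249403875/2 = -124701937.50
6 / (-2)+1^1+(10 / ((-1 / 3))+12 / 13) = -31.08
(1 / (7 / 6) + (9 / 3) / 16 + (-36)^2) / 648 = 16141/8064 = 2.00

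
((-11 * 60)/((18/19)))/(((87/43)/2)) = -179740/261 = -688.66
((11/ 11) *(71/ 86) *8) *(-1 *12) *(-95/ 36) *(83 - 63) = 539600/129 = 4182.95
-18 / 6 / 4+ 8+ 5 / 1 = 49/4 = 12.25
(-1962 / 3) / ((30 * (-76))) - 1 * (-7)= 2769/380 = 7.29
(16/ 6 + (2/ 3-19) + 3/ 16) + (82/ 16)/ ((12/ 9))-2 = -1309/96 = -13.64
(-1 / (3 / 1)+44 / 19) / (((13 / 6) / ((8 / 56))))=226/1729 = 0.13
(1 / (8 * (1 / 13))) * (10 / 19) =65/76 = 0.86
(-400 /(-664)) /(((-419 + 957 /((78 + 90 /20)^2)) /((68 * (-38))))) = 6270000/1687141 = 3.72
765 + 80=845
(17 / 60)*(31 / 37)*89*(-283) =-13273549/2220 = -5979.08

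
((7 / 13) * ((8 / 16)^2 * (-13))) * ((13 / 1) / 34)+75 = 74.33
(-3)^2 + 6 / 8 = 9.75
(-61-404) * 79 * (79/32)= -2902065/32 = -90689.53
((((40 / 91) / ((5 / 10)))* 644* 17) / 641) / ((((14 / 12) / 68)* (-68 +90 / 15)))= -25524480/1808261 = -14.12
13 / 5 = 2.60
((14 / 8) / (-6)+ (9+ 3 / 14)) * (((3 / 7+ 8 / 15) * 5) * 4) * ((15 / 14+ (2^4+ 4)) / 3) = 44662705/37044 = 1205.67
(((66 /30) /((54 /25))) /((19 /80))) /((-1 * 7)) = -2200/3591 = -0.61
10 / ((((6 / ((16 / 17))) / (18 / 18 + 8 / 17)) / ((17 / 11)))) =2000/561 = 3.57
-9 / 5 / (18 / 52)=-26/5 = -5.20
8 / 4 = 2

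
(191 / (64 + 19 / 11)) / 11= 191/723 = 0.26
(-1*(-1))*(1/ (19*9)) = 1/171 = 0.01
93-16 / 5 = 449/5 = 89.80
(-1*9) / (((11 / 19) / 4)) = -684/11 = -62.18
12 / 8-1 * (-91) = 185/2 = 92.50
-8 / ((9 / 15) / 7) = -93.33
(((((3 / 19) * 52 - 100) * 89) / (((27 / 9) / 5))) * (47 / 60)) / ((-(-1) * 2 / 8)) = -7295152/171 = -42661.71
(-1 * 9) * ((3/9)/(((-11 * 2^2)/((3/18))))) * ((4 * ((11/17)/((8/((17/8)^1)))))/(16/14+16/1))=7/15360 = 0.00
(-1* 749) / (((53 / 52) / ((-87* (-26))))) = -88100376/53 = -1662271.25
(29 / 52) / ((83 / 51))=1479/4316 = 0.34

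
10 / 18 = 5/9 = 0.56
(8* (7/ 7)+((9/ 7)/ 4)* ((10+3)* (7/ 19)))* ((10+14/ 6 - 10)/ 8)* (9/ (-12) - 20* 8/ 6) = -1669675/21888 = -76.28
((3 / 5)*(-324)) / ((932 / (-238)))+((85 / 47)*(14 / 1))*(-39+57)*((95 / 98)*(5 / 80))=77.26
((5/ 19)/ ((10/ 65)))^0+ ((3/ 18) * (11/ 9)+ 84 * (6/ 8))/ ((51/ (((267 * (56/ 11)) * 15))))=42527663/1683 = 25268.96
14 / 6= 7/3 = 2.33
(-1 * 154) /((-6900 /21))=539/1150 = 0.47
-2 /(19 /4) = -8/19 = -0.42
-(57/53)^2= -3249/2809 = -1.16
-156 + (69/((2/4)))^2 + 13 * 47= 19499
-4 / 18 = -2/9 = -0.22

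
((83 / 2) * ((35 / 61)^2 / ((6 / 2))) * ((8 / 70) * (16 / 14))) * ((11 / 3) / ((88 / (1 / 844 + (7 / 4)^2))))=4292345/56529432 = 0.08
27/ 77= 0.35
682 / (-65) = -682/65 = -10.49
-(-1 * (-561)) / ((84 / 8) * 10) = -187/35 = -5.34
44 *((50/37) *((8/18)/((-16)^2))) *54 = 825/148 = 5.57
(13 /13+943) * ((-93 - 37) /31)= -122720/31 = -3958.71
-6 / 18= -1/3 = -0.33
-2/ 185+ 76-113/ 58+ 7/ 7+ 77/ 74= 408177/5365 = 76.08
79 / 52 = 1.52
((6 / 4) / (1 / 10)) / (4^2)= 15/16 = 0.94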